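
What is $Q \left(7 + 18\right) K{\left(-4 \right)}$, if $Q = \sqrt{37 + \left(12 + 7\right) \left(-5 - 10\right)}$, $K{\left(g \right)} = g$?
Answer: $- 200 i \sqrt{62} \approx - 1574.8 i$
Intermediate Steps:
$Q = 2 i \sqrt{62}$ ($Q = \sqrt{37 + 19 \left(-15\right)} = \sqrt{37 - 285} = \sqrt{-248} = 2 i \sqrt{62} \approx 15.748 i$)
$Q \left(7 + 18\right) K{\left(-4 \right)} = 2 i \sqrt{62} \left(7 + 18\right) \left(-4\right) = 2 i \sqrt{62} \cdot 25 \left(-4\right) = 50 i \sqrt{62} \left(-4\right) = - 200 i \sqrt{62}$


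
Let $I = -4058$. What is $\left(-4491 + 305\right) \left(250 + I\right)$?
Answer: $15940288$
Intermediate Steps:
$\left(-4491 + 305\right) \left(250 + I\right) = \left(-4491 + 305\right) \left(250 - 4058\right) = \left(-4186\right) \left(-3808\right) = 15940288$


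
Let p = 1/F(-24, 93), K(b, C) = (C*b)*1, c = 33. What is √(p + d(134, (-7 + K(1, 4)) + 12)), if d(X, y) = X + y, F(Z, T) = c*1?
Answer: 4*√9735/33 ≈ 11.960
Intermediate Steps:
F(Z, T) = 33 (F(Z, T) = 33*1 = 33)
K(b, C) = C*b
p = 1/33 ≈ 0.030303
√(p + d(134, (-7 + K(1, 4)) + 12)) = √(1/33 + (134 + ((-7 + 4*1) + 12))) = √(1/33 + (134 + ((-7 + 4) + 12))) = √(1/33 + (134 + (-3 + 12))) = √(1/33 + (134 + 9)) = √(1/33 + 143) = √(4720/33) = 4*√9735/33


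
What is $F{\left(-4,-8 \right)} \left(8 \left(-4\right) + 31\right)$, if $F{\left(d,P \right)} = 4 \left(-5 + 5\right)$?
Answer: $0$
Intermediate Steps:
$F{\left(d,P \right)} = 0$ ($F{\left(d,P \right)} = 4 \cdot 0 = 0$)
$F{\left(-4,-8 \right)} \left(8 \left(-4\right) + 31\right) = 0 \left(8 \left(-4\right) + 31\right) = 0 \left(-32 + 31\right) = 0 \left(-1\right) = 0$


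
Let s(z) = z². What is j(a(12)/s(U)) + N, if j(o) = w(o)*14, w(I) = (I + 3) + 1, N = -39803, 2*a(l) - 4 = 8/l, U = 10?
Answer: -5962001/150 ≈ -39747.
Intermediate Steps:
a(l) = 2 + 4/l (a(l) = 2 + (8/l)/2 = 2 + 4/l)
w(I) = 4 + I (w(I) = (3 + I) + 1 = 4 + I)
j(o) = 56 + 14*o (j(o) = (4 + o)*14 = 56 + 14*o)
j(a(12)/s(U)) + N = (56 + 14*((2 + 4/12)/(10²))) - 39803 = (56 + 14*((2 + 4*(1/12))/100)) - 39803 = (56 + 14*((2 + ⅓)*(1/100))) - 39803 = (56 + 14*((7/3)*(1/100))) - 39803 = (56 + 14*(7/300)) - 39803 = (56 + 49/150) - 39803 = 8449/150 - 39803 = -5962001/150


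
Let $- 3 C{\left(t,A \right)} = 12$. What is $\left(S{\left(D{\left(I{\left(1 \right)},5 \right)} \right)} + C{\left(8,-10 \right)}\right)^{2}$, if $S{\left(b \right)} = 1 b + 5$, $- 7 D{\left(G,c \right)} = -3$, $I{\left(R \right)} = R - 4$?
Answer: $\frac{100}{49} \approx 2.0408$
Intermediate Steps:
$I{\left(R \right)} = -4 + R$
$D{\left(G,c \right)} = \frac{3}{7}$ ($D{\left(G,c \right)} = \left(- \frac{1}{7}\right) \left(-3\right) = \frac{3}{7}$)
$C{\left(t,A \right)} = -4$ ($C{\left(t,A \right)} = \left(- \frac{1}{3}\right) 12 = -4$)
$S{\left(b \right)} = 5 + b$ ($S{\left(b \right)} = b + 5 = 5 + b$)
$\left(S{\left(D{\left(I{\left(1 \right)},5 \right)} \right)} + C{\left(8,-10 \right)}\right)^{2} = \left(\left(5 + \frac{3}{7}\right) - 4\right)^{2} = \left(\frac{38}{7} - 4\right)^{2} = \left(\frac{10}{7}\right)^{2} = \frac{100}{49}$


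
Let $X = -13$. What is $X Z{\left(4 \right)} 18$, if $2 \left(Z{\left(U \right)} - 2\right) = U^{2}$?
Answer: $-2340$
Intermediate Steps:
$Z{\left(U \right)} = 2 + \frac{U^{2}}{2}$
$X Z{\left(4 \right)} 18 = - 13 \left(2 + \frac{4^{2}}{2}\right) 18 = - 13 \left(2 + \frac{1}{2} \cdot 16\right) 18 = - 13 \left(2 + 8\right) 18 = \left(-13\right) 10 \cdot 18 = \left(-130\right) 18 = -2340$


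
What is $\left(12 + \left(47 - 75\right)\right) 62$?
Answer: $-992$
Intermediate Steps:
$\left(12 + \left(47 - 75\right)\right) 62 = \left(12 - 28\right) 62 = \left(-16\right) 62 = -992$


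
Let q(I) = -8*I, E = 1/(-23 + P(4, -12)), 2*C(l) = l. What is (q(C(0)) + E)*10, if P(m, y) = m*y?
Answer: -10/71 ≈ -0.14085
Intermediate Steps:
C(l) = l/2
E = -1/71 (E = 1/(-23 + 4*(-12)) = 1/(-23 - 48) = 1/(-71) = -1/71 ≈ -0.014085)
(q(C(0)) + E)*10 = (-4*0 - 1/71)*10 = (-8*0 - 1/71)*10 = (0 - 1/71)*10 = -1/71*10 = -10/71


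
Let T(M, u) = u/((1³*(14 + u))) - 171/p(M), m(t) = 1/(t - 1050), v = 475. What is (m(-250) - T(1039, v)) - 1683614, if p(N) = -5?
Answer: -1070295778729/635700 ≈ -1.6837e+6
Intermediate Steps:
m(t) = 1/(-1050 + t)
T(M, u) = 171/5 + u/(14 + u) (T(M, u) = u/((1³*(14 + u))) - 171/(-5) = u/((1*(14 + u))) - 171*(-⅕) = u/(14 + u) + 171/5 = 171/5 + u/(14 + u))
(m(-250) - T(1039, v)) - 1683614 = (1/(-1050 - 250) - 2*(1197 + 88*475)/(5*(14 + 475))) - 1683614 = (1/(-1300) - 2*(1197 + 41800)/(5*489)) - 1683614 = (-1/1300 - 2*42997/(5*489)) - 1683614 = (-1/1300 - 1*85994/2445) - 1683614 = (-1/1300 - 85994/2445) - 1683614 = -22358929/635700 - 1683614 = -1070295778729/635700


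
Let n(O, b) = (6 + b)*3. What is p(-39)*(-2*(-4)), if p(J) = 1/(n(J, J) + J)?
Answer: -4/69 ≈ -0.057971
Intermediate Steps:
n(O, b) = 18 + 3*b
p(J) = 1/(18 + 4*J) (p(J) = 1/((18 + 3*J) + J) = 1/(18 + 4*J))
p(-39)*(-2*(-4)) = (1/(2*(9 + 2*(-39))))*(-2*(-4)) = (1/(2*(9 - 78)))*8 = ((½)/(-69))*8 = ((½)*(-1/69))*8 = -1/138*8 = -4/69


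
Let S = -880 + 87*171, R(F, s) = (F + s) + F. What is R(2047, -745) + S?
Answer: 17346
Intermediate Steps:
R(F, s) = s + 2*F
S = 13997 (S = -880 + 14877 = 13997)
R(2047, -745) + S = (-745 + 2*2047) + 13997 = (-745 + 4094) + 13997 = 3349 + 13997 = 17346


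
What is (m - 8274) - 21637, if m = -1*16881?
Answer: -46792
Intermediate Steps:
m = -16881
(m - 8274) - 21637 = (-16881 - 8274) - 21637 = -25155 - 21637 = -46792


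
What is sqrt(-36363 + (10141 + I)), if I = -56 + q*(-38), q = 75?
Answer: 2*I*sqrt(7282) ≈ 170.67*I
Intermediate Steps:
I = -2906 (I = -56 + 75*(-38) = -56 - 2850 = -2906)
sqrt(-36363 + (10141 + I)) = sqrt(-36363 + (10141 - 2906)) = sqrt(-36363 + 7235) = sqrt(-29128) = 2*I*sqrt(7282)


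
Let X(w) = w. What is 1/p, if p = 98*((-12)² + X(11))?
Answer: 1/15190 ≈ 6.5833e-5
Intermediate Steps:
p = 15190 (p = 98*((-12)² + 11) = 98*(144 + 11) = 98*155 = 15190)
1/p = 1/15190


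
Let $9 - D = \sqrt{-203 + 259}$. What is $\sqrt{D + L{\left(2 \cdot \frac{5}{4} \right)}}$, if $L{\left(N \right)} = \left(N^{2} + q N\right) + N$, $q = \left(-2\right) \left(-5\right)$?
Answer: $\frac{\sqrt{171 - 8 \sqrt{14}}}{2} \approx 5.9386$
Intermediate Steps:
$D = 9 - 2 \sqrt{14}$ ($D = 9 - \sqrt{-203 + 259} = 9 - \sqrt{56} = 9 - 2 \sqrt{14} \approx 1.5167$)
$q = 10$
$L{\left(N \right)} = N^{2} + 11 N$ ($L{\left(N \right)} = \left(N^{2} + 10 N\right) + N = N^{2} + 11 N$)
$\sqrt{D + L{\left(2 \cdot \frac{5}{4} \right)}} = \sqrt{\left(9 - 2 \sqrt{14}\right) + 2 \cdot \frac{5}{4} \left(11 + 2 \cdot \frac{5}{4}\right)} = \sqrt{\left(9 - 2 \sqrt{14}\right) + \frac{5 \left(11 + \frac{5}{2}\right)}{2}} = \sqrt{\left(9 - 2 \sqrt{14}\right) + \frac{5}{2} \cdot \frac{27}{2}} = \sqrt{\left(9 - 2 \sqrt{14}\right) + \frac{135}{4}} = \sqrt{\frac{171}{4} - 2 \sqrt{14}}$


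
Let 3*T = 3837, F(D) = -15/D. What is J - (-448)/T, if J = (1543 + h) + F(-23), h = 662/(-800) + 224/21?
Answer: 54851230519/35300400 ≈ 1553.8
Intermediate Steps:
T = 1279 (T = (⅓)*3837 = 1279)
h = 11807/1200 (h = 662*(-1/800) + 224*(1/21) = -331/400 + 32/3 = 11807/1200 ≈ 9.8392)
J = 42876361/27600 (J = (1543 + 11807/1200) - 15/(-23) = 1863407/1200 - 15*(-1/23) = 1863407/1200 + 15/23 = 42876361/27600 ≈ 1553.5)
J - (-448)/T = 42876361/27600 - (-448)/1279 = 42876361/27600 - 1*(-448/1279) = 42876361/27600 + 448/1279 = 54851230519/35300400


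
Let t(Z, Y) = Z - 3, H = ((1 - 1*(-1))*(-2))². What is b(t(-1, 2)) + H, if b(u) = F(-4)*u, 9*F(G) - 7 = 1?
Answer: 112/9 ≈ 12.444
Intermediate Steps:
H = 16 (H = ((1 + 1)*(-2))² = (2*(-2))² = (-4)² = 16)
F(G) = 8/9 (F(G) = 7/9 + (⅑)*1 = 7/9 + ⅑ = 8/9)
t(Z, Y) = -3 + Z
b(u) = 8*u/9
b(t(-1, 2)) + H = 8*(-3 - 1)/9 + 16 = (8/9)*(-4) + 16 = -32/9 + 16 = 112/9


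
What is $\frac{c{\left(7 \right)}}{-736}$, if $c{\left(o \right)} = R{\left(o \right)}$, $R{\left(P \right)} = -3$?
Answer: $\frac{3}{736} \approx 0.0040761$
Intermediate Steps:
$c{\left(o \right)} = -3$
$\frac{c{\left(7 \right)}}{-736} = - \frac{3}{-736} = \left(-3\right) \left(- \frac{1}{736}\right) = \frac{3}{736}$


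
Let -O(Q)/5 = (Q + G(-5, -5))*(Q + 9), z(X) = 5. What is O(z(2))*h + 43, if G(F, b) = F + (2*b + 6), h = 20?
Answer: 5643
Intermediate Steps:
G(F, b) = 6 + F + 2*b (G(F, b) = F + (6 + 2*b) = 6 + F + 2*b)
O(Q) = -5*(-9 + Q)*(9 + Q) (O(Q) = -5*(Q + (6 - 5 + 2*(-5)))*(Q + 9) = -5*(Q + (6 - 5 - 10))*(9 + Q) = -5*(Q - 9)*(9 + Q) = -5*(-9 + Q)*(9 + Q))
O(z(2))*h + 43 = (405 - 5*5**2)*20 + 43 = (405 - 5*25)*20 + 43 = (405 - 125)*20 + 43 = 280*20 + 43 = 5600 + 43 = 5643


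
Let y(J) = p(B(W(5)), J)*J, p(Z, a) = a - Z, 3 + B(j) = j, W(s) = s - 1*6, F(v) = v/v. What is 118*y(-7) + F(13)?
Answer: 2479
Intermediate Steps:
F(v) = 1
W(s) = -6 + s (W(s) = s - 6 = -6 + s)
B(j) = -3 + j
y(J) = J*(4 + J) (y(J) = (J - (-3 + (-6 + 5)))*J = (J - (-3 - 1))*J = (J - 1*(-4))*J = (J + 4)*J = (4 + J)*J = J*(4 + J))
118*y(-7) + F(13) = 118*(-7*(4 - 7)) + 1 = 118*(-7*(-3)) + 1 = 118*21 + 1 = 2478 + 1 = 2479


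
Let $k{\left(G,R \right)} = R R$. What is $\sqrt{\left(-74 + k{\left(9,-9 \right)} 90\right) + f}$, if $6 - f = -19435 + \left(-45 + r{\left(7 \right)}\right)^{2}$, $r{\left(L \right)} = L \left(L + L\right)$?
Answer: $2 \sqrt{5962} \approx 154.43$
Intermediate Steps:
$r{\left(L \right)} = 2 L^{2}$ ($r{\left(L \right)} = L 2 L = 2 L^{2}$)
$k{\left(G,R \right)} = R^{2}$
$f = 16632$ ($f = 6 - \left(-19435 + \left(-45 + 2 \cdot 7^{2}\right)^{2}\right) = 6 - \left(-19435 + \left(-45 + 2 \cdot 49\right)^{2}\right) = 6 - \left(-19435 + \left(-45 + 98\right)^{2}\right) = 6 - \left(-19435 + 53^{2}\right) = 6 - \left(-19435 + 2809\right) = 6 - -16626 = 6 + 16626 = 16632$)
$\sqrt{\left(-74 + k{\left(9,-9 \right)} 90\right) + f} = \sqrt{\left(-74 + \left(-9\right)^{2} \cdot 90\right) + 16632} = \sqrt{\left(-74 + 81 \cdot 90\right) + 16632} = \sqrt{\left(-74 + 7290\right) + 16632} = \sqrt{7216 + 16632} = \sqrt{23848} = 2 \sqrt{5962}$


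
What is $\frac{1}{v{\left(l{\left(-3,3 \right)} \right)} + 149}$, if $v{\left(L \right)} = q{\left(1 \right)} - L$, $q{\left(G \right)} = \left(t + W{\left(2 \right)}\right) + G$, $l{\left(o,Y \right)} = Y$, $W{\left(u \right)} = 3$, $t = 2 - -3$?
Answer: $\frac{1}{155} \approx 0.0064516$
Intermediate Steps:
$t = 5$ ($t = 2 + 3 = 5$)
$q{\left(G \right)} = 8 + G$ ($q{\left(G \right)} = \left(5 + 3\right) + G = 8 + G$)
$v{\left(L \right)} = 9 - L$ ($v{\left(L \right)} = \left(8 + 1\right) - L = 9 - L$)
$\frac{1}{v{\left(l{\left(-3,3 \right)} \right)} + 149} = \frac{1}{\left(9 - 3\right) + 149} = \frac{1}{6 + 149} = \frac{1}{155}$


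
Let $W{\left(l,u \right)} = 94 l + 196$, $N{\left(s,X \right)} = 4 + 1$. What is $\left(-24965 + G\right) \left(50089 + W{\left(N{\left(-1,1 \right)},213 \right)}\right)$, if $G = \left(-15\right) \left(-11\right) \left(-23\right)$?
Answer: $-1459713800$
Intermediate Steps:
$N{\left(s,X \right)} = 5$
$W{\left(l,u \right)} = 196 + 94 l$
$G = -3795$ ($G = 165 \left(-23\right) = -3795$)
$\left(-24965 + G\right) \left(50089 + W{\left(N{\left(-1,1 \right)},213 \right)}\right) = \left(-24965 - 3795\right) \left(50089 + \left(196 + 94 \cdot 5\right)\right) = - 28760 \left(50089 + \left(196 + 470\right)\right) = - 28760 \left(50089 + 666\right) = \left(-28760\right) 50755 = -1459713800$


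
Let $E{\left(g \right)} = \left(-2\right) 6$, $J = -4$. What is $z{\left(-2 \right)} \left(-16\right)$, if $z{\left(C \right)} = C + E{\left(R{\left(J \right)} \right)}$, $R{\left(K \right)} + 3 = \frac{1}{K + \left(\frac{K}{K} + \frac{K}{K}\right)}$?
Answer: $224$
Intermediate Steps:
$R{\left(K \right)} = -3 + \frac{1}{2 + K}$ ($R{\left(K \right)} = -3 + \frac{1}{K + \left(\frac{K}{K} + \frac{K}{K}\right)} = -3 + \frac{1}{K + \left(1 + 1\right)} = -3 + \frac{1}{K + 2} = -3 + \frac{1}{2 + K}$)
$E{\left(g \right)} = -12$
$z{\left(C \right)} = -12 + C$ ($z{\left(C \right)} = C - 12 = -12 + C$)
$z{\left(-2 \right)} \left(-16\right) = \left(-12 - 2\right) \left(-16\right) = \left(-14\right) \left(-16\right) = 224$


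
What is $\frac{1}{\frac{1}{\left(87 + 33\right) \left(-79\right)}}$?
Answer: $-9480$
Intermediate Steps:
$\frac{1}{\frac{1}{\left(87 + 33\right) \left(-79\right)}} = \frac{1}{\frac{1}{120 \left(-79\right)}} = \frac{1}{\frac{1}{-9480}} = \frac{1}{- \frac{1}{9480}} = -9480$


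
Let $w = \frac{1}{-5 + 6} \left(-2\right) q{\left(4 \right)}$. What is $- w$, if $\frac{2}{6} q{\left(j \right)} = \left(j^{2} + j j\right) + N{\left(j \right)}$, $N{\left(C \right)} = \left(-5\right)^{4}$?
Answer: $3942$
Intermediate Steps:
$N{\left(C \right)} = 625$
$q{\left(j \right)} = 1875 + 6 j^{2}$ ($q{\left(j \right)} = 3 \left(\left(j^{2} + j j\right) + 625\right) = 3 \left(\left(j^{2} + j^{2}\right) + 625\right) = 3 \left(2 j^{2} + 625\right) = 3 \left(625 + 2 j^{2}\right) = 1875 + 6 j^{2}$)
$w = -3942$ ($w = \frac{1}{-5 + 6} \left(-2\right) \left(1875 + 6 \cdot 4^{2}\right) = 1^{-1} \left(-2\right) \left(1875 + 6 \cdot 16\right) = 1 \left(-2\right) \left(1875 + 96\right) = \left(-2\right) 1971 = -3942$)
$- w = \left(-1\right) \left(-3942\right) = 3942$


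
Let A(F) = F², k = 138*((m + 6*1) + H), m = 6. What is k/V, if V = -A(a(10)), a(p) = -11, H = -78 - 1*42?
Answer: 14904/121 ≈ 123.17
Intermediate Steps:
H = -120 (H = -78 - 42 = -120)
k = -14904 (k = 138*((6 + 6*1) - 120) = 138*((6 + 6) - 120) = 138*(12 - 120) = 138*(-108) = -14904)
V = -121 (V = -1*(-11)² = -1*121 = -121)
k/V = -14904/(-121) = -14904*(-1/121) = 14904/121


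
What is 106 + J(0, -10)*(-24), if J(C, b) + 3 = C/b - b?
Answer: -62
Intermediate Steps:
J(C, b) = -3 - b + C/b (J(C, b) = -3 + (C/b - b) = -3 + (-b + C/b) = -3 - b + C/b)
106 + J(0, -10)*(-24) = 106 + (-3 - 1*(-10) + 0/(-10))*(-24) = 106 + (-3 + 10 + 0*(-1/10))*(-24) = 106 + (-3 + 10 + 0)*(-24) = 106 + 7*(-24) = 106 - 168 = -62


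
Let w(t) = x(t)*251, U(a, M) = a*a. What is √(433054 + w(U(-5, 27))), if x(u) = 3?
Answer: √433807 ≈ 658.64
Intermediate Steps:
U(a, M) = a²
w(t) = 753 (w(t) = 3*251 = 753)
√(433054 + w(U(-5, 27))) = √(433054 + 753) = √433807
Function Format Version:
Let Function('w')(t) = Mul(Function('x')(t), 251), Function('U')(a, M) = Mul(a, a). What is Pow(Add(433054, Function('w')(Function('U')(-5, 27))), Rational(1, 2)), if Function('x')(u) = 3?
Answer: Pow(433807, Rational(1, 2)) ≈ 658.64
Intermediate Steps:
Function('U')(a, M) = Pow(a, 2)
Function('w')(t) = 753 (Function('w')(t) = Mul(3, 251) = 753)
Pow(Add(433054, Function('w')(Function('U')(-5, 27))), Rational(1, 2)) = Pow(Add(433054, 753), Rational(1, 2)) = Pow(433807, Rational(1, 2))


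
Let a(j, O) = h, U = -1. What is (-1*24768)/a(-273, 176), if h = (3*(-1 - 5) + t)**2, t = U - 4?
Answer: -24768/529 ≈ -46.820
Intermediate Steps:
t = -5 (t = -1 - 4 = -5)
h = 529 (h = (3*(-1 - 5) - 5)**2 = (3*(-6) - 5)**2 = (-18 - 5)**2 = (-23)**2 = 529)
a(j, O) = 529
(-1*24768)/a(-273, 176) = -1*24768/529 = -24768*1/529 = -24768/529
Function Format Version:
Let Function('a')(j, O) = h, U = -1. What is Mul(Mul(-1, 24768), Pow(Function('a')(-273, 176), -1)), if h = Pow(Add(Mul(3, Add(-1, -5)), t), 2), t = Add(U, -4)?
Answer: Rational(-24768, 529) ≈ -46.820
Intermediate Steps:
t = -5 (t = Add(-1, -4) = -5)
h = 529 (h = Pow(Add(Mul(3, Add(-1, -5)), -5), 2) = Pow(Add(Mul(3, -6), -5), 2) = Pow(Add(-18, -5), 2) = Pow(-23, 2) = 529)
Function('a')(j, O) = 529
Mul(Mul(-1, 24768), Pow(Function('a')(-273, 176), -1)) = Mul(Mul(-1, 24768), Pow(529, -1)) = Mul(-24768, Rational(1, 529)) = Rational(-24768, 529)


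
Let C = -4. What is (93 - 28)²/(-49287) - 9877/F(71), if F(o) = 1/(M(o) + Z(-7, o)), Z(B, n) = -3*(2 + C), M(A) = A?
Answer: -37484197048/49287 ≈ -7.6053e+5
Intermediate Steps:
Z(B, n) = 6 (Z(B, n) = -3*(2 - 4) = -3*(-2) = 6)
F(o) = 1/(6 + o) (F(o) = 1/(o + 6) = 1/(6 + o))
(93 - 28)²/(-49287) - 9877/F(71) = (93 - 28)²/(-49287) - 9877/(1/(6 + 71)) = 65²*(-1/49287) - 9877/(1/77) = 4225*(-1/49287) - 9877/1/77 = -4225/49287 - 9877*77 = -4225/49287 - 760529 = -37484197048/49287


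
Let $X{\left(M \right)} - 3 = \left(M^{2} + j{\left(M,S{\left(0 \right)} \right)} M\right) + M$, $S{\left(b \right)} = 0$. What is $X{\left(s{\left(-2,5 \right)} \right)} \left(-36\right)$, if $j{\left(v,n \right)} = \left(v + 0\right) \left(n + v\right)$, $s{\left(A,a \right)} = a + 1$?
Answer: $-9396$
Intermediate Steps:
$s{\left(A,a \right)} = 1 + a$
$j{\left(v,n \right)} = v \left(n + v\right)$
$X{\left(M \right)} = 3 + M + M^{2} + M^{3}$ ($X{\left(M \right)} = 3 + \left(\left(M^{2} + M \left(0 + M\right) M\right) + M\right) = 3 + \left(\left(M^{2} + M M M\right) + M\right) = 3 + \left(\left(M^{2} + M^{2} M\right) + M\right) = 3 + \left(\left(M^{2} + M^{3}\right) + M\right) = 3 + \left(M + M^{2} + M^{3}\right) = 3 + M + M^{2} + M^{3}$)
$X{\left(s{\left(-2,5 \right)} \right)} \left(-36\right) = \left(3 + \left(1 + 5\right) + \left(1 + 5\right)^{2} + \left(1 + 5\right)^{3}\right) \left(-36\right) = \left(3 + 6 + 6^{2} + 6^{3}\right) \left(-36\right) = \left(3 + 6 + 36 + 216\right) \left(-36\right) = 261 \left(-36\right) = -9396$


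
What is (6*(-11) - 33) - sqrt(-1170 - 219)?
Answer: -99 - I*sqrt(1389) ≈ -99.0 - 37.269*I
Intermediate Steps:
(6*(-11) - 33) - sqrt(-1170 - 219) = (-66 - 33) - sqrt(-1389) = -99 - I*sqrt(1389)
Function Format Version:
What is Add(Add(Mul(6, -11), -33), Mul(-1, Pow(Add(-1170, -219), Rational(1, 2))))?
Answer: Add(-99, Mul(-1, I, Pow(1389, Rational(1, 2)))) ≈ Add(-99.000, Mul(-37.269, I))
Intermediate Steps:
Add(Add(Mul(6, -11), -33), Mul(-1, Pow(Add(-1170, -219), Rational(1, 2)))) = Add(Add(-66, -33), Mul(-1, Pow(-1389, Rational(1, 2)))) = Add(-99, Mul(-1, Mul(I, Pow(1389, Rational(1, 2))))) = Add(-99, Mul(-1, I, Pow(1389, Rational(1, 2))))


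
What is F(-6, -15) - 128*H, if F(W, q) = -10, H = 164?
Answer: -21002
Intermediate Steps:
F(-6, -15) - 128*H = -10 - 128*164 = -10 - 20992 = -21002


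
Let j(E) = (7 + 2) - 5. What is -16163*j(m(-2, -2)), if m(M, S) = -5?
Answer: -64652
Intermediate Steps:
j(E) = 4 (j(E) = 9 - 5 = 4)
-16163*j(m(-2, -2)) = -16163*4 = -64652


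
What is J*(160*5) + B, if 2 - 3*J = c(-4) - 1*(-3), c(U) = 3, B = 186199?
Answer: 555397/3 ≈ 1.8513e+5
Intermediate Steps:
J = -4/3 (J = ⅔ - (3 - 1*(-3))/3 = ⅔ - (3 + 3)/3 = ⅔ - ⅓*6 = ⅔ - 2 = -4/3 ≈ -1.3333)
J*(160*5) + B = -640*5/3 + 186199 = -4/3*800 + 186199 = -3200/3 + 186199 = 555397/3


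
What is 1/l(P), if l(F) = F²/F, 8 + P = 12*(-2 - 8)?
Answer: -1/128 ≈ -0.0078125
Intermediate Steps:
P = -128 (P = -8 + 12*(-2 - 8) = -8 + 12*(-10) = -8 - 120 = -128)
l(F) = F
1/l(P) = 1/(-128) = -1/128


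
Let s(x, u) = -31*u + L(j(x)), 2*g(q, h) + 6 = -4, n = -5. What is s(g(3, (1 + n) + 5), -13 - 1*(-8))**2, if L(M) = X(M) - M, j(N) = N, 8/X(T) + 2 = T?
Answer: 1236544/49 ≈ 25236.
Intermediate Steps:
X(T) = 8/(-2 + T)
L(M) = -M + 8/(-2 + M) (L(M) = 8/(-2 + M) - M = -M + 8/(-2 + M))
g(q, h) = -5 (g(q, h) = -3 + (1/2)*(-4) = -3 - 2 = -5)
s(x, u) = -31*u + (8 - x*(-2 + x))/(-2 + x)
s(g(3, (1 + n) + 5), -13 - 1*(-8))**2 = ((8 - (-2 - 5)*(-5 + 31*(-13 - 1*(-8))))/(-2 - 5))**2 = ((8 - 1*(-7)*(-5 + 31*(-13 + 8)))/(-7))**2 = (-(8 - 1*(-7)*(-5 + 31*(-5)))/7)**2 = (-(8 - 1*(-7)*(-5 - 155))/7)**2 = (-(8 - 1*(-7)*(-160))/7)**2 = (-(8 - 1120)/7)**2 = (-1/7*(-1112))**2 = (1112/7)**2 = 1236544/49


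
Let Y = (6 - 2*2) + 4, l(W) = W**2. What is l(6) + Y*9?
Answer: 90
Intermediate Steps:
Y = 6 (Y = (6 - 4) + 4 = 2 + 4 = 6)
l(6) + Y*9 = 6**2 + 6*9 = 36 + 54 = 90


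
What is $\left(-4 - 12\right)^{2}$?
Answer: $256$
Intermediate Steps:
$\left(-4 - 12\right)^{2} = \left(-16\right)^{2} = 256$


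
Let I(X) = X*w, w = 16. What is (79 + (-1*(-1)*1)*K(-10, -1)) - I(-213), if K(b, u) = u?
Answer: 3486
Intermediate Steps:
I(X) = 16*X (I(X) = X*16 = 16*X)
(79 + (-1*(-1)*1)*K(-10, -1)) - I(-213) = (79 + (-1*(-1)*1)*(-1)) - 16*(-213) = (79 + (1*1)*(-1)) - 1*(-3408) = (79 + 1*(-1)) + 3408 = (79 - 1) + 3408 = 78 + 3408 = 3486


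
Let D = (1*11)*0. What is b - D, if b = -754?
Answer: -754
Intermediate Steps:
D = 0 (D = 11*0 = 0)
b - D = -754 - 1*0 = -754 + 0 = -754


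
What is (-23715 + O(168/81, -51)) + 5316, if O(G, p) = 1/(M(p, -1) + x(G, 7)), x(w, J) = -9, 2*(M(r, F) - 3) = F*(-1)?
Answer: -202391/11 ≈ -18399.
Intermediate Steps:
M(r, F) = 3 - F/2 (M(r, F) = 3 + (F*(-1))/2 = 3 + (-F)/2 = 3 - F/2)
O(G, p) = -2/11 (O(G, p) = 1/((3 - ½*(-1)) - 9) = 1/((3 + ½) - 9) = 1/(7/2 - 9) = 1/(-11/2) = -2/11)
(-23715 + O(168/81, -51)) + 5316 = (-23715 - 2/11) + 5316 = -260867/11 + 5316 = -202391/11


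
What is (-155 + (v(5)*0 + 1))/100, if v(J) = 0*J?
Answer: -77/50 ≈ -1.5400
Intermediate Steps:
v(J) = 0
(-155 + (v(5)*0 + 1))/100 = (-155 + (0*0 + 1))/100 = (-155 + (0 + 1))/100 = (-155 + 1)/100 = (1/100)*(-154) = -77/50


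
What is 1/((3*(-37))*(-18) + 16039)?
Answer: 1/18037 ≈ 5.5442e-5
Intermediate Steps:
1/((3*(-37))*(-18) + 16039) = 1/(-111*(-18) + 16039) = 1/(1998 + 16039) = 1/18037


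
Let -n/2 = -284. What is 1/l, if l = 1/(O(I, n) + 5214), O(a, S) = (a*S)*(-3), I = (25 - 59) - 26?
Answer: 107454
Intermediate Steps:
n = 568 (n = -2*(-284) = 568)
I = -60 (I = -34 - 26 = -60)
O(a, S) = -3*S*a (O(a, S) = (S*a)*(-3) = -3*S*a)
l = 1/107454 (l = 1/(-3*568*(-60) + 5214) = 1/(102240 + 5214) = 1/107454 ≈ 9.3063e-6)
1/l = 1/(1/107454) = 107454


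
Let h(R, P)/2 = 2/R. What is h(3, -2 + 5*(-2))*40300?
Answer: 161200/3 ≈ 53733.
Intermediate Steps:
h(R, P) = 4/R (h(R, P) = 2*(2/R) = 4/R)
h(3, -2 + 5*(-2))*40300 = (4/3)*40300 = 161200/3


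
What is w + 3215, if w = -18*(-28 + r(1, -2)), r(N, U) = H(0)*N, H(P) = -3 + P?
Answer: 3773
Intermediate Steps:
r(N, U) = -3*N (r(N, U) = (-3 + 0)*N = -3*N)
w = 558 (w = -18*(-28 - 3*1) = -18*(-28 - 3) = -18*(-31) = 558)
w + 3215 = 558 + 3215 = 3773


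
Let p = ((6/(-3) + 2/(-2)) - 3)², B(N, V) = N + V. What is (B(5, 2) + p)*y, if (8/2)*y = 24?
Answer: 258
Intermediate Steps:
y = 6 (y = (¼)*24 = 6)
p = 36 (p = ((6*(-⅓) + 2*(-½)) - 3)² = ((-2 - 1) - 3)² = (-3 - 3)² = (-6)² = 36)
(B(5, 2) + p)*y = ((5 + 2) + 36)*6 = (7 + 36)*6 = 43*6 = 258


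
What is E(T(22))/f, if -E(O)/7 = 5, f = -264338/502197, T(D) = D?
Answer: 17576895/264338 ≈ 66.494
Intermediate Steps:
f = -264338/502197 (f = -264338*1/502197 = -264338/502197 ≈ -0.52636)
E(O) = -35 (E(O) = -7*5 = -35)
E(T(22))/f = -35/(-264338/502197) = -35*(-502197/264338) = 17576895/264338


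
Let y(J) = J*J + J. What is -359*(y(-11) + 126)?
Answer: -84724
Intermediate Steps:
y(J) = J + J² (y(J) = J² + J = J + J²)
-359*(y(-11) + 126) = -359*(-11*(1 - 11) + 126) = -359*(-11*(-10) + 126) = -359*(110 + 126) = -359*236 = -84724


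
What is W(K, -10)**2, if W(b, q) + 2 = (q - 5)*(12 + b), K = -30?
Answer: 71824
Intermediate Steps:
W(b, q) = -2 + (-5 + q)*(12 + b) (W(b, q) = -2 + (q - 5)*(12 + b) = -2 + (-5 + q)*(12 + b))
W(K, -10)**2 = (-62 - 5*(-30) + 12*(-10) - 30*(-10))**2 = (-62 + 150 - 120 + 300)**2 = 268**2 = 71824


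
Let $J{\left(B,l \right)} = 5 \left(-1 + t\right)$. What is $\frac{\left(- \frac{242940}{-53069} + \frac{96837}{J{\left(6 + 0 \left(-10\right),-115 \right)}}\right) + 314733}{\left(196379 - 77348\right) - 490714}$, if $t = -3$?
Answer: $- \frac{328917127587}{394496902540} \approx -0.83376$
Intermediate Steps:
$J{\left(B,l \right)} = -20$ ($J{\left(B,l \right)} = 5 \left(-1 - 3\right) = 5 \left(-4\right) = -20$)
$\frac{\left(- \frac{242940}{-53069} + \frac{96837}{J{\left(6 + 0 \left(-10\right),-115 \right)}}\right) + 314733}{\left(196379 - 77348\right) - 490714} = \frac{\left(- \frac{242940}{-53069} + \frac{96837}{-20}\right) + 314733}{\left(196379 - 77348\right) - 490714} = \frac{\left(\left(-242940\right) \left(- \frac{1}{53069}\right) + 96837 \left(- \frac{1}{20}\right)\right) + 314733}{119031 - 490714} = \frac{\left(\frac{242940}{53069} - \frac{96837}{20}\right) + 314733}{-371683} = \left(- \frac{5134183953}{1061380} + 314733\right) \left(- \frac{1}{371683}\right) = \frac{328917127587}{1061380} \left(- \frac{1}{371683}\right) = - \frac{328917127587}{394496902540}$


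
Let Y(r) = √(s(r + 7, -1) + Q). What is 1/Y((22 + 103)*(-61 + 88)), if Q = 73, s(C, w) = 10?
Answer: √83/83 ≈ 0.10976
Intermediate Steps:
Y(r) = √83 (Y(r) = √(10 + 73) = √83)
1/Y((22 + 103)*(-61 + 88)) = 1/(√83) = √83/83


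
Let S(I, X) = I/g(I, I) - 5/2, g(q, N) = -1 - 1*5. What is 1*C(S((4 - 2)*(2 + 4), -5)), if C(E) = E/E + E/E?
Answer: 2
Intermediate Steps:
g(q, N) = -6 (g(q, N) = -1 - 5 = -6)
S(I, X) = -5/2 - I/6 (S(I, X) = I/(-6) - 5/2 = I*(-1/6) - 5*1/2 = -I/6 - 5/2 = -5/2 - I/6)
C(E) = 2 (C(E) = 1 + 1 = 2)
1*C(S((4 - 2)*(2 + 4), -5)) = 1*2 = 2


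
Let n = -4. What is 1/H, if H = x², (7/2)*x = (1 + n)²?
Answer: 49/324 ≈ 0.15123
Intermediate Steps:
x = 18/7 (x = 2*(1 - 4)²/7 = (2/7)*(-3)² = (2/7)*9 = 18/7 ≈ 2.5714)
H = 324/49 (H = (18/7)² = 324/49 ≈ 6.6122)
1/H = 1/(324/49) = 49/324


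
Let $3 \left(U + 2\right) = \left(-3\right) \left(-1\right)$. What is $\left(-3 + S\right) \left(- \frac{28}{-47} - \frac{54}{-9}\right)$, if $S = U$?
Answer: $- \frac{1240}{47} \approx -26.383$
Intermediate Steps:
$U = -1$ ($U = -2 + \frac{\left(-3\right) \left(-1\right)}{3} = -2 + \frac{1}{3} \cdot 3 = -2 + 1 = -1$)
$S = -1$
$\left(-3 + S\right) \left(- \frac{28}{-47} - \frac{54}{-9}\right) = \left(-3 - 1\right) \left(- \frac{28}{-47} - \frac{54}{-9}\right) = - 4 \left(\left(-28\right) \left(- \frac{1}{47}\right) - -6\right) = - 4 \left(\frac{28}{47} + 6\right) = \left(-4\right) \frac{310}{47} = - \frac{1240}{47}$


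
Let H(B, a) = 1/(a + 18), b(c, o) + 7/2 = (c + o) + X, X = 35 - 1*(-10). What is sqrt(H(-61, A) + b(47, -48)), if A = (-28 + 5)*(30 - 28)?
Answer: sqrt(7931)/14 ≈ 6.3612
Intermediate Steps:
X = 45 (X = 35 + 10 = 45)
b(c, o) = 83/2 + c + o (b(c, o) = -7/2 + ((c + o) + 45) = -7/2 + (45 + c + o) = 83/2 + c + o)
A = -46 (A = -23*2 = -46)
H(B, a) = 1/(18 + a)
sqrt(H(-61, A) + b(47, -48)) = sqrt(1/(18 - 46) + (83/2 + 47 - 48)) = sqrt(1/(-28) + 81/2) = sqrt(-1/28 + 81/2) = sqrt(1133/28) = sqrt(7931)/14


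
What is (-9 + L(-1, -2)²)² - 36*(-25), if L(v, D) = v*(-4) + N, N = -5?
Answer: 964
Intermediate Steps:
L(v, D) = -5 - 4*v (L(v, D) = v*(-4) - 5 = -4*v - 5 = -5 - 4*v)
(-9 + L(-1, -2)²)² - 36*(-25) = (-9 + (-5 - 4*(-1))²)² - 36*(-25) = (-9 + (-5 + 4)²)² + 900 = (-9 + (-1)²)² + 900 = (-9 + 1)² + 900 = (-8)² + 900 = 64 + 900 = 964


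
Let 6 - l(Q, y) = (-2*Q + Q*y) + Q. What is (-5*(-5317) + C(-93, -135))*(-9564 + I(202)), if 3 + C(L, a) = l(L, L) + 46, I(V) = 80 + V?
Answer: -166073544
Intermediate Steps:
l(Q, y) = 6 + Q - Q*y (l(Q, y) = 6 - ((-2*Q + Q*y) + Q) = 6 - (-Q + Q*y) = 6 + (Q - Q*y) = 6 + Q - Q*y)
C(L, a) = 49 + L - L² (C(L, a) = -3 + ((6 + L - L*L) + 46) = -3 + ((6 + L - L²) + 46) = -3 + (52 + L - L²) = 49 + L - L²)
(-5*(-5317) + C(-93, -135))*(-9564 + I(202)) = (-5*(-5317) + (49 - 93 - 1*(-93)²))*(-9564 + (80 + 202)) = (26585 + (49 - 93 - 1*8649))*(-9564 + 282) = (26585 + (49 - 93 - 8649))*(-9282) = (26585 - 8693)*(-9282) = 17892*(-9282) = -166073544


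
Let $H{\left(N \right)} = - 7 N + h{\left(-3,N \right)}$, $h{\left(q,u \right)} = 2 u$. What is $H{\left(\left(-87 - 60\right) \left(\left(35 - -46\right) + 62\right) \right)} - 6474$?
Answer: $98631$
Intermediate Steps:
$H{\left(N \right)} = - 5 N$ ($H{\left(N \right)} = - 7 N + 2 N = - 5 N$)
$H{\left(\left(-87 - 60\right) \left(\left(35 - -46\right) + 62\right) \right)} - 6474 = - 5 \left(-87 - 60\right) \left(\left(35 - -46\right) + 62\right) - 6474 = - 5 \left(- 147 \left(\left(35 + 46\right) + 62\right)\right) - 6474 = - 5 \left(- 147 \left(81 + 62\right)\right) - 6474 = - 5 \left(\left(-147\right) 143\right) - 6474 = \left(-5\right) \left(-21021\right) - 6474 = 105105 - 6474 = 98631$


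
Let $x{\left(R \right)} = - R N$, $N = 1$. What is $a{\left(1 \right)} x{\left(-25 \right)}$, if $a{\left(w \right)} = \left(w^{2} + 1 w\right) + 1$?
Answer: $75$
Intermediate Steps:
$a{\left(w \right)} = 1 + w + w^{2}$ ($a{\left(w \right)} = \left(w^{2} + w\right) + 1 = \left(w + w^{2}\right) + 1 = 1 + w + w^{2}$)
$x{\left(R \right)} = - R$ ($x{\left(R \right)} = - R 1 = - R$)
$a{\left(1 \right)} x{\left(-25 \right)} = \left(1 + 1 + 1^{2}\right) \left(\left(-1\right) \left(-25\right)\right) = \left(1 + 1 + 1\right) 25 = 3 \cdot 25 = 75$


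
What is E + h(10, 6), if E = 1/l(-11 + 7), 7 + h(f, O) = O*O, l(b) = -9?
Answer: 260/9 ≈ 28.889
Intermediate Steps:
h(f, O) = -7 + O² (h(f, O) = -7 + O*O = -7 + O²)
E = -⅑ (E = 1/(-9) = -⅑ ≈ -0.11111)
E + h(10, 6) = -⅑ + (-7 + 6²) = -⅑ + (-7 + 36) = -⅑ + 29 = 260/9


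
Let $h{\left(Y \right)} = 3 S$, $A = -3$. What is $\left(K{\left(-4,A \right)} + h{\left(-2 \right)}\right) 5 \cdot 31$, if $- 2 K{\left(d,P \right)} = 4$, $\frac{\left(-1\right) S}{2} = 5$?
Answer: $-4960$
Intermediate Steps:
$S = -10$ ($S = \left(-2\right) 5 = -10$)
$K{\left(d,P \right)} = -2$ ($K{\left(d,P \right)} = \left(- \frac{1}{2}\right) 4 = -2$)
$h{\left(Y \right)} = -30$ ($h{\left(Y \right)} = 3 \left(-10\right) = -30$)
$\left(K{\left(-4,A \right)} + h{\left(-2 \right)}\right) 5 \cdot 31 = \left(-2 - 30\right) 5 \cdot 31 = \left(-32\right) 5 \cdot 31 = \left(-160\right) 31 = -4960$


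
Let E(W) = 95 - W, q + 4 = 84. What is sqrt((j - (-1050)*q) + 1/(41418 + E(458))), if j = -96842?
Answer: I*sqrt(21645358225995)/41055 ≈ 113.32*I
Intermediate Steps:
q = 80 (q = -4 + 84 = 80)
sqrt((j - (-1050)*q) + 1/(41418 + E(458))) = sqrt((-96842 - (-1050)*80) + 1/(41418 + (95 - 1*458))) = sqrt((-96842 - 1*(-84000)) + 1/(41418 + (95 - 458))) = sqrt((-96842 + 84000) + 1/(41418 - 363)) = sqrt(-12842 + 1/41055) = sqrt(-527228309/41055) = I*sqrt(21645358225995)/41055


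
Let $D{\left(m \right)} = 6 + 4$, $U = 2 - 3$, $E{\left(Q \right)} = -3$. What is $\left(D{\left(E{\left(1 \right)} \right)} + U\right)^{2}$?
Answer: $81$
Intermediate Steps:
$U = -1$
$D{\left(m \right)} = 10$
$\left(D{\left(E{\left(1 \right)} \right)} + U\right)^{2} = \left(10 - 1\right)^{2} = 9^{2} = 81$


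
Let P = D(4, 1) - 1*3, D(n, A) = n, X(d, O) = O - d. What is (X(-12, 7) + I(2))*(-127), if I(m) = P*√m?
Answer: -2413 - 127*√2 ≈ -2592.6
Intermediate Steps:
P = 1 (P = 4 - 1*3 = 4 - 3 = 1)
I(m) = √m (I(m) = 1*√m = √m)
(X(-12, 7) + I(2))*(-127) = ((7 - 1*(-12)) + √2)*(-127) = ((7 + 12) + √2)*(-127) = (19 + √2)*(-127) = -2413 - 127*√2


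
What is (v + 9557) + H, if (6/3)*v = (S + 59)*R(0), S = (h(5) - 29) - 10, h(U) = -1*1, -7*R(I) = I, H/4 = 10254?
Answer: 50573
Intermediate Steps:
H = 41016 (H = 4*10254 = 41016)
R(I) = -I/7
h(U) = -1
S = -40 (S = (-1 - 29) - 10 = -30 - 10 = -40)
v = 0 (v = ((-40 + 59)*(-1/7*0))/2 = (19*0)/2 = (1/2)*0 = 0)
(v + 9557) + H = (0 + 9557) + 41016 = 9557 + 41016 = 50573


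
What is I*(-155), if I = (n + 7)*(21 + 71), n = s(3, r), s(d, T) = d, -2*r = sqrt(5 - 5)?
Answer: -142600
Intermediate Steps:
r = 0 (r = -sqrt(5 - 5)/2 = -sqrt(0)/2 = -1/2*0 = 0)
n = 3
I = 920 (I = (3 + 7)*(21 + 71) = 10*92 = 920)
I*(-155) = 920*(-155) = -142600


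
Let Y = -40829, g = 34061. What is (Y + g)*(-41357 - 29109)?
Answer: 476913888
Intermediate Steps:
(Y + g)*(-41357 - 29109) = (-40829 + 34061)*(-41357 - 29109) = -6768*(-70466) = 476913888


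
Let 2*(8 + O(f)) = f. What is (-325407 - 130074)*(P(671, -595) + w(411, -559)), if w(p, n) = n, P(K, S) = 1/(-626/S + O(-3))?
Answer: 284463927553/1117 ≈ 2.5467e+8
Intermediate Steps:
O(f) = -8 + f/2
P(K, S) = 1/(-19/2 - 626/S) (P(K, S) = 1/(-626/S + (-8 + (1/2)*(-3))) = 1/(-626/S + (-8 - 3/2)) = 1/(-626/S - 19/2) = 1/(-19/2 - 626/S))
(-325407 - 130074)*(P(671, -595) + w(411, -559)) = (-325407 - 130074)*(-2*(-595)/(1252 + 19*(-595)) - 559) = -455481*(-2*(-595)/(1252 - 11305) - 559) = -455481*(-2*(-595)/(-10053) - 559) = -455481*(-2*(-595)*(-1/10053) - 559) = -455481*(-1190/10053 - 559) = -455481*(-5620817/10053) = 284463927553/1117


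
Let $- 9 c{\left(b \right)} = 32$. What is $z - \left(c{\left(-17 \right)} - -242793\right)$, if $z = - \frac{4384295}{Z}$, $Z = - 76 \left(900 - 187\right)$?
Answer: $- \frac{118367011085}{487692} \approx -2.4271 \cdot 10^{5}$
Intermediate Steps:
$c{\left(b \right)} = - \frac{32}{9}$ ($c{\left(b \right)} = \left(- \frac{1}{9}\right) 32 = - \frac{32}{9}$)
$Z = -54188$ ($Z = \left(-76\right) 713 = -54188$)
$z = \frac{4384295}{54188}$ ($z = - \frac{4384295}{-54188} = \left(-4384295\right) \left(- \frac{1}{54188}\right) = \frac{4384295}{54188} \approx 80.909$)
$z - \left(c{\left(-17 \right)} - -242793\right) = \frac{4384295}{54188} - \left(- \frac{32}{9} - -242793\right) = \frac{4384295}{54188} - \left(- \frac{32}{9} + 242793\right) = \frac{4384295}{54188} - \frac{2185105}{9} = - \frac{118367011085}{487692}$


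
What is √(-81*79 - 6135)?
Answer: I*√12534 ≈ 111.96*I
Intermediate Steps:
√(-81*79 - 6135) = √(-6399 - 6135) = √(-12534) = I*√12534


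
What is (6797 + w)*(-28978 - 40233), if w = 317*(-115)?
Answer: 2052659838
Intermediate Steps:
w = -36455
(6797 + w)*(-28978 - 40233) = (6797 - 36455)*(-28978 - 40233) = -29658*(-69211) = 2052659838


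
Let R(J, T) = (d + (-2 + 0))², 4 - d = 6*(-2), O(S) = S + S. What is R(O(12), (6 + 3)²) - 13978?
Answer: -13782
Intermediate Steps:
O(S) = 2*S
d = 16 (d = 4 - 6*(-2) = 4 - 1*(-12) = 4 + 12 = 16)
R(J, T) = 196 (R(J, T) = (16 + (-2 + 0))² = (16 - 2)² = 14² = 196)
R(O(12), (6 + 3)²) - 13978 = 196 - 13978 = -13782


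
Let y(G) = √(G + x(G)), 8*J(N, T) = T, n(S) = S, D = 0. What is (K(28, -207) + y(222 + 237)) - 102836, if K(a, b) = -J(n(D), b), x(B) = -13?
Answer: -822481/8 + √446 ≈ -1.0279e+5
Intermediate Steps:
J(N, T) = T/8
y(G) = √(-13 + G) (y(G) = √(G - 13) = √(-13 + G))
K(a, b) = -b/8
(K(28, -207) + y(222 + 237)) - 102836 = (-⅛*(-207) + √(-13 + (222 + 237))) - 102836 = (207/8 + √(-13 + 459)) - 102836 = (207/8 + √446) - 102836 = -822481/8 + √446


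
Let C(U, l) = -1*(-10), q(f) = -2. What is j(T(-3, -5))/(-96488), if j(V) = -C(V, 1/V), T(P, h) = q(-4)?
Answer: 5/48244 ≈ 0.00010364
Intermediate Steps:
T(P, h) = -2
C(U, l) = 10
j(V) = -10 (j(V) = -1*10 = -10)
j(T(-3, -5))/(-96488) = -10/(-96488) = -10*(-1/96488) = 5/48244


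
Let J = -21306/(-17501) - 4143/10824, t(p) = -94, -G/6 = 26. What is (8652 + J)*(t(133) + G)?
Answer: -6208763631625/2870164 ≈ -2.1632e+6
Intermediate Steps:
G = -156 (G = -6*26 = -156)
J = 4791197/5740328 (J = -21306*(-1/17501) - 4143*1/10824 = 21306/17501 - 1381/3608 = 4791197/5740328 ≈ 0.83466)
(8652 + J)*(t(133) + G) = (8652 + 4791197/5740328)*(-94 - 156) = (49670109053/5740328)*(-250) = -6208763631625/2870164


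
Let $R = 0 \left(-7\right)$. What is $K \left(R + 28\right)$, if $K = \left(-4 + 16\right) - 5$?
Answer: $196$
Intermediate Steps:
$K = 7$ ($K = 12 - 5 = 7$)
$R = 0$
$K \left(R + 28\right) = 7 \left(0 + 28\right) = 7 \cdot 28 = 196$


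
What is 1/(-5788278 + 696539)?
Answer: -1/5091739 ≈ -1.9640e-7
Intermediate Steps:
1/(-5788278 + 696539) = 1/(-5091739) = -1/5091739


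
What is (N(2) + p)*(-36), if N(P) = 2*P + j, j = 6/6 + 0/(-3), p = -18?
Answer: 468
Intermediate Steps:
j = 1 (j = 6*(1/6) + 0*(-1/3) = 1 + 0 = 1)
N(P) = 1 + 2*P (N(P) = 2*P + 1 = 1 + 2*P)
(N(2) + p)*(-36) = ((1 + 2*2) - 18)*(-36) = ((1 + 4) - 18)*(-36) = (5 - 18)*(-36) = -13*(-36) = 468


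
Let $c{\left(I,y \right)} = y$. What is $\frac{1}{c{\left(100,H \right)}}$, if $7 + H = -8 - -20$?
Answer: $\frac{1}{5} \approx 0.2$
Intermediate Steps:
$H = 5$ ($H = -7 - -12 = -7 + \left(-8 + 20\right) = -7 + 12 = 5$)
$\frac{1}{c{\left(100,H \right)}} = \frac{1}{5}$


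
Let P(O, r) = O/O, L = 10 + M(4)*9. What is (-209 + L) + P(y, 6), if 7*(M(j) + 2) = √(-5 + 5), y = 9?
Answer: -216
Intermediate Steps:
M(j) = -2 (M(j) = -2 + √(-5 + 5)/7 = -2 + √0/7 = -2 + (⅐)*0 = -2 + 0 = -2)
L = -8 (L = 10 - 2*9 = 10 - 18 = -8)
P(O, r) = 1
(-209 + L) + P(y, 6) = (-209 - 8) + 1 = -217 + 1 = -216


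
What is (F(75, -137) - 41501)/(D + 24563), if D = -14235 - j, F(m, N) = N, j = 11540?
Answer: 20819/606 ≈ 34.355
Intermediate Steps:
D = -25775 (D = -14235 - 1*11540 = -14235 - 11540 = -25775)
(F(75, -137) - 41501)/(D + 24563) = (-137 - 41501)/(-25775 + 24563) = -41638/(-1212) = -41638*(-1/1212) = 20819/606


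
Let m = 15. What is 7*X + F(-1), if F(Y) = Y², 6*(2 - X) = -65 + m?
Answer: 220/3 ≈ 73.333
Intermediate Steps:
X = 31/3 (X = 2 - (-65 + 15)/6 = 2 - ⅙*(-50) = 2 + 25/3 = 31/3 ≈ 10.333)
7*X + F(-1) = 7*(31/3) + (-1)² = 217/3 + 1 = 220/3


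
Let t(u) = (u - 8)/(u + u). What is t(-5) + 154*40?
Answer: 61613/10 ≈ 6161.3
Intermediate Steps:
t(u) = (-8 + u)/(2*u) (t(u) = (-8 + u)/((2*u)) = (-8 + u)*(1/(2*u)) = (-8 + u)/(2*u))
t(-5) + 154*40 = (½)*(-8 - 5)/(-5) + 154*40 = (½)*(-⅕)*(-13) + 6160 = 13/10 + 6160 = 61613/10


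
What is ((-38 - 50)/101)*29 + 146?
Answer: 12194/101 ≈ 120.73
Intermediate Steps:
((-38 - 50)/101)*29 + 146 = -88*1/101*29 + 146 = -88/101*29 + 146 = -2552/101 + 146 = 12194/101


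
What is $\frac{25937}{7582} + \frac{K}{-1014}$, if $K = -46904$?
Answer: $\frac{14689471}{295698} \approx 49.677$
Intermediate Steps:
$\frac{25937}{7582} + \frac{K}{-1014} = \frac{25937}{7582} - \frac{46904}{-1014} = 25937 \cdot \frac{1}{7582} - - \frac{1804}{39} = \frac{25937}{7582} + \frac{1804}{39} = \frac{14689471}{295698}$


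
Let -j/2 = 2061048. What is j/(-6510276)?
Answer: 343508/542523 ≈ 0.63317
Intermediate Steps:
j = -4122096 (j = -2*2061048 = -4122096)
j/(-6510276) = -4122096/(-6510276) = -4122096*(-1/6510276) = 343508/542523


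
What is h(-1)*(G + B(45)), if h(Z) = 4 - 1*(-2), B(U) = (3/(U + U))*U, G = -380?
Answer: -2271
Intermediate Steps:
B(U) = 3/2 (B(U) = (3/((2*U)))*U = (3*(1/(2*U)))*U = (3/(2*U))*U = 3/2)
h(Z) = 6 (h(Z) = 4 + 2 = 6)
h(-1)*(G + B(45)) = 6*(-380 + 3/2) = 6*(-757/2) = -2271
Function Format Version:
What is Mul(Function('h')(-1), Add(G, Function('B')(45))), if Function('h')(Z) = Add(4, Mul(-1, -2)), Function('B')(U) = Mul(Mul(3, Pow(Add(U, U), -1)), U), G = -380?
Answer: -2271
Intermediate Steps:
Function('B')(U) = Rational(3, 2) (Function('B')(U) = Mul(Mul(3, Pow(Mul(2, U), -1)), U) = Mul(Mul(3, Mul(Rational(1, 2), Pow(U, -1))), U) = Mul(Mul(Rational(3, 2), Pow(U, -1)), U) = Rational(3, 2))
Function('h')(Z) = 6 (Function('h')(Z) = Add(4, 2) = 6)
Mul(Function('h')(-1), Add(G, Function('B')(45))) = Mul(6, Add(-380, Rational(3, 2))) = Mul(6, Rational(-757, 2)) = -2271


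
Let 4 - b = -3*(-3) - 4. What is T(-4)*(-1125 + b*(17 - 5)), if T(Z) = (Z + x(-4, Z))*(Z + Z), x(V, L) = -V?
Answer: 0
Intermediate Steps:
b = -1 (b = 4 - (-3*(-3) - 4) = 4 - (9 - 4) = 4 - 1*5 = 4 - 5 = -1)
T(Z) = 2*Z*(4 + Z) (T(Z) = (Z - 1*(-4))*(Z + Z) = (Z + 4)*(2*Z) = (4 + Z)*(2*Z) = 2*Z*(4 + Z))
T(-4)*(-1125 + b*(17 - 5)) = (2*(-4)*(4 - 4))*(-1125 - (17 - 5)) = (2*(-4)*0)*(-1125 - 1*12) = 0*(-1125 - 12) = 0*(-1137) = 0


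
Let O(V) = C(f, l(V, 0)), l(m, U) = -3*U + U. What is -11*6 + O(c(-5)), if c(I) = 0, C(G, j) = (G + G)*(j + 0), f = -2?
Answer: -66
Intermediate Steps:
l(m, U) = -2*U
C(G, j) = 2*G*j (C(G, j) = (2*G)*j = 2*G*j)
O(V) = 0 (O(V) = 2*(-2)*(-2*0) = 2*(-2)*0 = 0)
-11*6 + O(c(-5)) = -11*6 + 0 = -66 + 0 = -66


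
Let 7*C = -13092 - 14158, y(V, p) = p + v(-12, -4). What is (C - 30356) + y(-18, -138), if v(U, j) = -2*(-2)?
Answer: -240680/7 ≈ -34383.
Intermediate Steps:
v(U, j) = 4
y(V, p) = 4 + p (y(V, p) = p + 4 = 4 + p)
C = -27250/7 (C = (-13092 - 14158)/7 = (1/7)*(-27250) = -27250/7 ≈ -3892.9)
(C - 30356) + y(-18, -138) = (-27250/7 - 30356) + (4 - 138) = -239742/7 - 134 = -240680/7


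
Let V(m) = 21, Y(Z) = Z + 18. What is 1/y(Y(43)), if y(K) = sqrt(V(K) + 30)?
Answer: sqrt(51)/51 ≈ 0.14003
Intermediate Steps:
Y(Z) = 18 + Z
y(K) = sqrt(51) (y(K) = sqrt(21 + 30) = sqrt(51))
1/y(Y(43)) = 1/(sqrt(51)) = sqrt(51)/51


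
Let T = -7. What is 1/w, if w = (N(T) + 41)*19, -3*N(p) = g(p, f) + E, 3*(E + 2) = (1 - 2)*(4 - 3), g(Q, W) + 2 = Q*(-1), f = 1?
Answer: 9/6859 ≈ 0.0013121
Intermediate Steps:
g(Q, W) = -2 - Q (g(Q, W) = -2 + Q*(-1) = -2 - Q)
E = -7/3 (E = -2 + ((1 - 2)*(4 - 3))/3 = -2 + (-1*1)/3 = -2 + (⅓)*(-1) = -2 - ⅓ = -7/3 ≈ -2.3333)
N(p) = 13/9 + p/3 (N(p) = -((-2 - p) - 7/3)/3 = -(-13/3 - p)/3 = 13/9 + p/3)
w = 6859/9 (w = ((13/9 + (⅓)*(-7)) + 41)*19 = ((13/9 - 7/3) + 41)*19 = (-8/9 + 41)*19 = (361/9)*19 = 6859/9 ≈ 762.11)
1/w = 1/(6859/9) = 9/6859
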